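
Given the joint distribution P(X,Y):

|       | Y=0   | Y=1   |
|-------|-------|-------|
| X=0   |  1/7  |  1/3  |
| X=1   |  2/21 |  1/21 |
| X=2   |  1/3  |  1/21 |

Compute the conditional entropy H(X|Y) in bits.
1.2139 bits

H(X|Y) = H(X,Y) - H(Y)

H(X,Y) = -Σ_{x,y} P(x,y) log₂ P(x,y). Per-cell terms -P(x,y)·log₂P(x,y):
  X=0: 0.40105, 0.52832
  X=1: 0.32308, 0.20916
  X=2: 0.52832, 0.20916
Sum of the 6 terms: H(X,Y) = 2.1991 bits

Marginal of Y (column sums):
  P(Y=0) = 1/7 + 2/21 + 1/3 = 4/7
  P(Y=1) = 1/3 + 1/21 + 1/21 = 3/7
H(Y) = -[(4/7)·log₂(4/7) + (3/7)·log₂(3/7)]
  = 0.46135 + 0.52388 = 0.9852 bits

H(X|Y) = H(X,Y) - H(Y) = 2.1991 - 0.9852 = 1.2139 bits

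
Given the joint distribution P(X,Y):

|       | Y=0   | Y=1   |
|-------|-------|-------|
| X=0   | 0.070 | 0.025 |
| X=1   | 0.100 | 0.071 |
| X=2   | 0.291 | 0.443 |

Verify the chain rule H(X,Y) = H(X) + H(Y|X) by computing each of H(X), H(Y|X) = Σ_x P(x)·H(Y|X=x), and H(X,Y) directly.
H(X) = 1.0858 bits, H(Y|X) = 0.9576 bits, H(X,Y) = 2.0433 bits

Marginal of X (row sums):
  P(X=0) = 0.070 + 0.025 = 0.095
  P(X=1) = 0.100 + 0.071 = 0.171
  P(X=2) = 0.291 + 0.443 = 0.734
H(X) = -[0.095·log₂(0.095) + 0.171·log₂(0.171) + 0.734·log₂(0.734)]
  = 0.32261 + 0.43570 + 0.32747 = 1.0858 bits

H(Y|X) = Σ_x P(x)·H(Y|X=x):
  X=0: P(X=0) = 0.095, P(Y|X=0) = (14/19, 5/19) → H(Y|X=0) = 0.83147
  X=1: P(X=1) = 0.171, P(Y|X=1) = (100/171, 71/171) → H(Y|X=1) = 0.97915
  X=2: P(X=2) = 0.734, P(Y|X=2) = (291/734, 443/734) → H(Y|X=2) = 0.96884
H(Y|X) = 0.095·0.83147 + 0.171·0.97915 + 0.734·0.96884 = 0.9576 bits

H(X,Y) = -Σ_{x,y} P(x,y) log₂ P(x,y). Per-cell terms -P(x,y)·log₂P(x,y):
  X=0: 0.26856, 0.13305
  X=1: 0.33219, 0.27094
  X=2: 0.51824, 0.52036
Sum of the 6 terms: H(X,Y) = 2.0433 bits

Chain rule check:
  H(X) + H(Y|X) = 1.0858 + 0.9576 = 2.0434 bits
  H(X,Y) = 2.0433 bits
✓ Chain rule verified (Δ = 0.0001 is 4-dp rounding noise: each of the three values was rounded independently).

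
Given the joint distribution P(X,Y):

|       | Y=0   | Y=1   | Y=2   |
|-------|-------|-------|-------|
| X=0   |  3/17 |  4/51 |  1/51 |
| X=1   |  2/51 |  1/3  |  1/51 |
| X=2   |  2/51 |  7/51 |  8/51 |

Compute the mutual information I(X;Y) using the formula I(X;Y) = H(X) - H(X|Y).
0.3491 bits

I(X;Y) = H(X) - H(X|Y)

Marginal of X (row sums):
  P(X=0) = 3/17 + 4/51 + 1/51 = 14/51
  P(X=1) = 2/51 + 1/3 + 1/51 = 20/51
  P(X=2) = 2/51 + 7/51 + 8/51 = 1/3
H(X) = -[(14/51)·log₂(14/51) + (20/51)·log₂(20/51) + (1/3)·log₂(1/3)]
  = 0.5120 + 0.5296 + 0.5283 = 1.5699 bits

Marginal of Y (column sums):
  P(Y=0) = 3/17 + 2/51 + 2/51 = 13/51
  P(Y=1) = 4/51 + 1/3 + 7/51 = 28/51
  P(Y=2) = 1/51 + 1/51 + 8/51 = 10/51
H(X|Y) = Σ_y P(y)·H(X|Y=y):
  Y=0: P(Y=0) = 13/51, P(X|Y=0) = (9/13, 2/13, 2/13) → H(X|Y=0) = 1.1982
  Y=1: P(Y=1) = 28/51, P(X|Y=1) = (1/7, 17/28, 1/4) → H(X|Y=1) = 1.3381
  Y=2: P(Y=2) = 10/51, P(X|Y=2) = (1/10, 1/10, 4/5) → H(X|Y=2) = 0.9219
H(X|Y) = (13/51)·1.1982 + (28/51)·1.3381 + (10/51)·0.9219 = 1.2208 bits

I(X;Y) = H(X) - H(X|Y) = 1.5699 - 1.2208 = 0.3491 bits

Cross-check via I(X;Y) = H(X) + H(Y) - H(X,Y): computing H(Y) from the column sums and H(X,Y) from the 9 cells in the same way gives H(Y) = 1.4385 bits and H(X,Y) = 2.6593 bits, so
I(X;Y) = 1.5699 + 1.4385 - 2.6593 = 0.3491 bits ✓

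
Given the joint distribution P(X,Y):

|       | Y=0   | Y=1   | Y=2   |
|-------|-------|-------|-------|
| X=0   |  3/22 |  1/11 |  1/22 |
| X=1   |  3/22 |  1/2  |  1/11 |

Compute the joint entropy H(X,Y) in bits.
2.1156 bits

H(X,Y) = -Σ_{x,y} P(x,y) log₂ P(x,y). Per-cell terms -P(x,y)·log₂P(x,y):
  X=0: 0.39197, 0.31449, 0.20270
  X=1: 0.39197, 0.50000, 0.31449
Sum of the 6 terms: H(X,Y) = 2.1156 bits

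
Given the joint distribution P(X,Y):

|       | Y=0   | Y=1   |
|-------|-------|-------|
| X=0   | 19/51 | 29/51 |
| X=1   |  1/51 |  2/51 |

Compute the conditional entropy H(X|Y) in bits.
0.3221 bits

H(X|Y) = H(X,Y) - H(Y)

H(X,Y) = -Σ_{x,y} P(x,y) log₂ P(x,y). Per-cell terms -P(x,y)·log₂P(x,y):
  X=0: 0.53070, 0.46312
  X=1: 0.11122, 0.18323
Sum of the 4 terms: H(X,Y) = 1.2883 bits

Marginal of Y (column sums):
  P(Y=0) = 19/51 + 1/51 = 20/51
  P(Y=1) = 29/51 + 2/51 = 31/51
H(Y) = -[(20/51)·log₂(20/51) + (31/51)·log₂(31/51)]
  = 0.52961 + 0.43657 = 0.9662 bits

H(X|Y) = H(X,Y) - H(Y) = 1.2883 - 0.9662 = 0.3221 bits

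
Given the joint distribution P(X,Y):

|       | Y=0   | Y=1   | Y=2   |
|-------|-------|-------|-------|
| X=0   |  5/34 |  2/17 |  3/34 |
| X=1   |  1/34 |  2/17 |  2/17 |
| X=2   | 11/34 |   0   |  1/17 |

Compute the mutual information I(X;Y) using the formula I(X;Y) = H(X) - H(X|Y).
0.3447 bits

I(X;Y) = H(X) - H(X|Y)

Marginal of X (row sums):
  P(X=0) = 5/34 + 2/17 + 3/34 = 6/17
  P(X=1) = 1/34 + 2/17 + 2/17 = 9/34
  P(X=2) = 11/34 + 0 + 1/17 = 13/34
H(X) = -[(6/17)·log₂(6/17) + (9/34)·log₂(9/34) + (13/34)·log₂(13/34)]
  = 0.530294 + 0.507584 + 0.530332 = 1.56821 bits

Marginal of Y (column sums):
  P(Y=0) = 5/34 + 1/34 + 11/34 = 1/2
  P(Y=1) = 2/17 + 2/17 + 0 = 4/17
  P(Y=2) = 3/34 + 2/17 + 1/17 = 9/34
H(X|Y) = Σ_y P(y)·H(X|Y=y):
  Y=0: P(Y=0) = 1/2, P(X|Y=0) = (5/17, 1/17, 11/17) → H(X|Y=0) = 1.166087
  Y=1: P(Y=1) = 4/17, P(X|Y=1) = (1/2, 1/2, 0) → H(X|Y=1) = 1.000000
  Y=2: P(Y=2) = 9/34, P(X|Y=2) = (1/3, 4/9, 2/9) → H(X|Y=2) = 1.530493
H(X|Y) = (1/2)·1.166087 + (4/17)·1.000000 + (9/34)·1.530493 = 1.22347 bits

I(X;Y) = H(X) - H(X|Y) = 1.56821 - 1.22347 = 0.3447 bits

Cross-check via I(X;Y) = H(X) + H(Y) - H(X,Y): computing H(Y) from the column sums and H(X,Y) from the 9 cells in the same way gives H(Y) = 1.49875 bits and H(X,Y) = 2.72222 bits, so
I(X;Y) = 1.56821 + 1.49875 - 2.72222 = 0.3447 bits ✓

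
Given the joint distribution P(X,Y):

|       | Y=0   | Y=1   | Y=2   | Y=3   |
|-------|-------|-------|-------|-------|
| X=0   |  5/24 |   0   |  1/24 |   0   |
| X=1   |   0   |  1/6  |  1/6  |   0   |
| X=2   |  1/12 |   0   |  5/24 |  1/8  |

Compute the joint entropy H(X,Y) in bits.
2.6694 bits

H(X,Y) = -Σ_{x,y} P(x,y) log₂ P(x,y). Per-cell terms -P(x,y)·log₂P(x,y):
  X=0: 0.47147, 0.00000, 0.19104, 0.00000
  X=1: 0.00000, 0.43083, 0.43083, 0.00000
  X=2: 0.29875, 0.00000, 0.47147, 0.37500
  (cells with P = 0 contribute 0)
Sum of the 12 terms: H(X,Y) = 2.6694 bits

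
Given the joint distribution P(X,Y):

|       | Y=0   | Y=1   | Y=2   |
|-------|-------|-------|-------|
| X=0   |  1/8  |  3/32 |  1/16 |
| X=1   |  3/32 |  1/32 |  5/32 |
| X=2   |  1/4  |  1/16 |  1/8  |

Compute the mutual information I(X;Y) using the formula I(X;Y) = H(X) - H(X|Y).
0.0810 bits

I(X;Y) = H(X) - H(X|Y)

Marginal of X (row sums):
  P(X=0) = 1/8 + 3/32 + 1/16 = 9/32
  P(X=1) = 3/32 + 1/32 + 5/32 = 9/32
  P(X=2) = 1/4 + 1/16 + 1/8 = 7/16
H(X) = -[(9/32)·log₂(9/32) + (9/32)·log₂(9/32) + (7/16)·log₂(7/16)]
  = 0.5147 + 0.5147 + 0.5218 = 1.5512 bits

Marginal of Y (column sums):
  P(Y=0) = 1/8 + 3/32 + 1/4 = 15/32
  P(Y=1) = 3/32 + 1/32 + 1/16 = 3/16
  P(Y=2) = 1/16 + 5/32 + 1/8 = 11/32
H(X|Y) = Σ_y P(y)·H(X|Y=y):
  Y=0: P(Y=0) = 15/32, P(X|Y=0) = (4/15, 1/5, 8/15) → H(X|Y=0) = 1.4566
  Y=1: P(Y=1) = 3/16, P(X|Y=1) = (1/2, 1/6, 1/3) → H(X|Y=1) = 1.4591
  Y=2: P(Y=2) = 11/32, P(X|Y=2) = (2/11, 5/11, 4/11) → H(X|Y=2) = 1.4949
H(X|Y) = (15/32)·1.4566 + (3/16)·1.4591 + (11/32)·1.4949 = 1.4702 bits

I(X;Y) = H(X) - H(X|Y) = 1.5512 - 1.4702 = 0.0810 bits

Cross-check via I(X;Y) = H(X) + H(Y) - H(X,Y): computing H(Y) from the column sums and H(X,Y) from the 9 cells in the same way gives H(Y) = 1.4948 bits and H(X,Y) = 2.9650 bits, so
I(X;Y) = 1.5512 + 1.4948 - 2.9650 = 0.0810 bits ✓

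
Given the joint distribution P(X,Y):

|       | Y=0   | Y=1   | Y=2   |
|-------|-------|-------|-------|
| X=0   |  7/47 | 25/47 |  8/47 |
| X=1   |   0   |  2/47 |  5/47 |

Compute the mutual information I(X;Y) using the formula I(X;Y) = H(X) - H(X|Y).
0.1225 bits

I(X;Y) = H(X) - H(X|Y)

Marginal of X (row sums):
  P(X=0) = 7/47 + 25/47 + 8/47 = 40/47
  P(X=1) = 0 + 2/47 + 5/47 = 7/47
H(X) = -[(40/47)·log₂(40/47) + (7/47)·log₂(7/47)]
  = 0.1980 + 0.4092 = 0.6072 bits

Marginal of Y (column sums):
  P(Y=0) = 7/47 + 0 = 7/47
  P(Y=1) = 25/47 + 2/47 = 27/47
  P(Y=2) = 8/47 + 5/47 = 13/47
H(X|Y) = Σ_y P(y)·H(X|Y=y):
  Y=0: P(Y=0) = 7/47, P(X|Y=0) = (1, 0) → H(X|Y=0) = 0.0000
  Y=1: P(Y=1) = 27/47, P(X|Y=1) = (25/27, 2/27) → H(X|Y=1) = 0.3809
  Y=2: P(Y=2) = 13/47, P(X|Y=2) = (8/13, 5/13) → H(X|Y=2) = 0.9612
H(X|Y) = (7/47)·0.0000 + (27/47)·0.3809 + (13/47)·0.9612 = 0.4847 bits

I(X;Y) = H(X) - H(X|Y) = 0.6072 - 0.4847 = 0.1225 bits

Cross-check via I(X;Y) = H(X) + H(Y) - H(X,Y): computing H(Y) from the column sums and H(X,Y) from the 6 cells in the same way gives H(Y) = 1.3814 bits and H(X,Y) = 1.8661 bits, so
I(X;Y) = 0.6072 + 1.3814 - 1.8661 = 0.1225 bits ✓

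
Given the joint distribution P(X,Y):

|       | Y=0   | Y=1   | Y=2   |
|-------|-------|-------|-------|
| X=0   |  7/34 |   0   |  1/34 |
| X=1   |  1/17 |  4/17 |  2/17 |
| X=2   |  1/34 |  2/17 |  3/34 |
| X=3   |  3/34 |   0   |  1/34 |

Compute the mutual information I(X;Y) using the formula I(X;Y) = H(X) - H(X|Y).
0.4464 bits

I(X;Y) = H(X) - H(X|Y)

Marginal of X (row sums):
  P(X=0) = 7/34 + 0 + 1/34 = 4/17
  P(X=1) = 1/17 + 4/17 + 2/17 = 7/17
  P(X=2) = 1/34 + 2/17 + 3/34 = 4/17
  P(X=3) = 3/34 + 0 + 1/34 = 2/17
H(X) = -[(4/17)·log₂(4/17) + (7/17)·log₂(7/17) + (4/17)·log₂(4/17) + (2/17)·log₂(2/17)]
  = 0.4912 + 0.5271 + 0.4912 + 0.3632 = 1.8727 bits

Marginal of Y (column sums):
  P(Y=0) = 7/34 + 1/17 + 1/34 + 3/34 = 13/34
  P(Y=1) = 0 + 4/17 + 2/17 + 0 = 6/17
  P(Y=2) = 1/34 + 2/17 + 3/34 + 1/34 = 9/34
H(X|Y) = Σ_y P(y)·H(X|Y=y):
  Y=0: P(Y=0) = 13/34, P(X|Y=0) = (7/13, 2/13, 1/13, 3/13) → H(X|Y=0) = 1.6692
  Y=1: P(Y=1) = 6/17, P(X|Y=1) = (0, 2/3, 1/3, 0) → H(X|Y=1) = 0.9183
  Y=2: P(Y=2) = 9/34, P(X|Y=2) = (1/9, 4/9, 1/3, 1/9) → H(X|Y=2) = 1.7527
H(X|Y) = (13/34)·1.6692 + (6/17)·0.9183 + (9/34)·1.7527 = 1.4263 bits

I(X;Y) = H(X) - H(X|Y) = 1.8727 - 1.4263 = 0.4464 bits

Cross-check via I(X;Y) = H(X) + H(Y) - H(X,Y): computing H(Y) from the column sums and H(X,Y) from the 12 cells in the same way gives H(Y) = 1.5682 bits and H(X,Y) = 2.9945 bits, so
I(X;Y) = 1.8727 + 1.5682 - 2.9945 = 0.4464 bits ✓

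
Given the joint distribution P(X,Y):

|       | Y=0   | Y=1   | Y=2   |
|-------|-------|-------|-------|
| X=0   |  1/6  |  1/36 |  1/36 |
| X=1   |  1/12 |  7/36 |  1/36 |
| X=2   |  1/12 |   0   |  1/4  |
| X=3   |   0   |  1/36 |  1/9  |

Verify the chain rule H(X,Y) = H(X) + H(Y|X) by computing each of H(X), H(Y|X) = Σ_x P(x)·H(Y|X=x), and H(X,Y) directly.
H(X) = 1.9287 bits, H(Y|X) = 0.9856 bits, H(X,Y) = 2.9144 bits

Marginal of X (row sums):
  P(X=0) = 1/6 + 1/36 + 1/36 = 2/9
  P(X=1) = 1/12 + 7/36 + 1/36 = 11/36
  P(X=2) = 1/12 + 0 + 1/4 = 1/3
  P(X=3) = 0 + 1/36 + 1/9 = 5/36
H(X) = -[(2/9)·log₂(2/9) + (11/36)·log₂(11/36) + (1/3)·log₂(1/3) + (5/36)·log₂(5/36)]
  = 0.48221 + 0.52265 + 0.52832 + 0.39556 = 1.9287 bits

H(Y|X) = Σ_x P(x)·H(Y|X=x):
  X=0: P(X=0) = 2/9, P(Y|X=0) = (3/4, 1/8, 1/8) → H(Y|X=0) = 1.06128
  X=1: P(X=1) = 11/36, P(Y|X=1) = (3/11, 7/11, 1/11) → H(Y|X=1) = 1.24067
  X=2: P(X=2) = 1/3, P(Y|X=2) = (1/4, 0, 3/4) → H(Y|X=2) = 0.81128
  X=3: P(X=3) = 5/36, P(Y|X=3) = (0, 1/5, 4/5) → H(Y|X=3) = 0.72193
H(Y|X) = (2/9)·1.06128 + (11/36)·1.24067 + (1/3)·0.81128 + (5/36)·0.72193 = 0.9856 bits

H(X,Y) = -Σ_{x,y} P(x,y) log₂ P(x,y). Per-cell terms -P(x,y)·log₂P(x,y):
  X=0: 0.43083, 0.14361, 0.14361
  X=1: 0.29875, 0.45939, 0.14361
  X=2: 0.29875, 0.00000, 0.50000
  X=3: 0.00000, 0.14361, 0.35221
  (cells with P = 0 contribute 0)
Sum of the 12 terms: H(X,Y) = 2.9144 bits

Chain rule check:
  H(X) + H(Y|X) = 1.9287 + 0.9856 = 2.9143 bits
  H(X,Y) = 2.9144 bits
✓ Chain rule verified (Δ = 0.0001 is 4-dp rounding noise: each of the three values was rounded independently).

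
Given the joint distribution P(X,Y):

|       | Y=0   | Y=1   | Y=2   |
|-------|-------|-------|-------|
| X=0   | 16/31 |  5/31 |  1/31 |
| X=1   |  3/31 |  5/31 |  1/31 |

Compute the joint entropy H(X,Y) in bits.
1.9873 bits

H(X,Y) = -Σ_{x,y} P(x,y) log₂ P(x,y). Per-cell terms -P(x,y)·log₂P(x,y):
  X=0: 0.49249, 0.42456, 0.15981
  X=1: 0.32605, 0.42456, 0.15981
Sum of the 6 terms: H(X,Y) = 1.9873 bits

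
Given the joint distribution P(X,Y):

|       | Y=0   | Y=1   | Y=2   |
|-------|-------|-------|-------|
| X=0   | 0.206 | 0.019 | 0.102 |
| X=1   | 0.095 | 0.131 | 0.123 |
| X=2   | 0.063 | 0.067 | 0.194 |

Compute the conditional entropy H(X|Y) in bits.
1.4294 bits

H(X|Y) = H(X,Y) - H(Y)

H(X,Y) = -Σ_{x,y} P(x,y) log₂ P(x,y). Per-cell terms -P(x,y)·log₂P(x,y):
  X=0: 0.469532, 0.108639, 0.335923
  X=1: 0.322613, 0.384139, 0.371862
  X=2: 0.251276, 0.261280, 0.458979
Sum of the 9 terms: H(X,Y) = 2.96424 bits

Marginal of Y (column sums):
  P(Y=0) = 0.206 + 0.095 + 0.063 = 0.364
  P(Y=1) = 0.019 + 0.131 + 0.067 = 0.217
  P(Y=2) = 0.102 + 0.123 + 0.194 = 0.419
H(Y) = -[0.364·log₂(0.364) + 0.217·log₂(0.217) + 0.419·log₂(0.419)]
  = 0.530708 + 0.478319 + 0.525836 = 1.53486 bits

H(X|Y) = H(X,Y) - H(Y) = 2.96424 - 1.53486 = 1.4294 bits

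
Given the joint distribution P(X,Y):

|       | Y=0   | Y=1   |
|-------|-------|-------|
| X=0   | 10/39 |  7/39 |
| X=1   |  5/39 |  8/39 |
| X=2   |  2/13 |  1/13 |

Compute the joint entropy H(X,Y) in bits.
2.4971 bits

H(X,Y) = -Σ_{x,y} P(x,y) log₂ P(x,y). Per-cell terms -P(x,y)·log₂P(x,y):
  X=0: 0.5035, 0.4448
  X=1: 0.3799, 0.4688
  X=2: 0.4155, 0.2846
Sum of the 6 terms: H(X,Y) = 2.4971 bits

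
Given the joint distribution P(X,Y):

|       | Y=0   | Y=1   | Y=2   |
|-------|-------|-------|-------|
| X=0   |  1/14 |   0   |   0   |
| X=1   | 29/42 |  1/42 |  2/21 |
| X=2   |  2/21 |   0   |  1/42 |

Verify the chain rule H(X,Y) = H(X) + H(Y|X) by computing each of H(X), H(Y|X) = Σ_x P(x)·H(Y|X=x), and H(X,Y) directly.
H(X) = 0.8843 bits, H(Y|X) = 0.6596 bits, H(X,Y) = 1.5438 bits

Marginal of X (row sums):
  P(X=0) = 1/14 + 0 + 0 = 1/14
  P(X=1) = 29/42 + 1/42 + 2/21 = 17/21
  P(X=2) = 2/21 + 0 + 1/42 = 5/42
H(X) = -[(1/14)·log₂(1/14) + (17/21)·log₂(17/21) + (5/42)·log₂(5/42)]
  = 0.27195 + 0.24679 + 0.36552 = 0.8843 bits

H(Y|X) = Σ_x P(x)·H(Y|X=x):
  X=0: P(X=0) = 1/14, P(Y|X=0) = (1, 0, 0) → H(Y|X=0) = 0.00000
  X=1: P(X=1) = 17/21, P(Y|X=1) = (29/34, 1/34, 2/17) → H(Y|X=1) = 0.70860
  X=2: P(X=2) = 5/42, P(Y|X=2) = (4/5, 0, 1/5) → H(Y|X=2) = 0.72193
H(Y|X) = (1/14)·0.00000 + (17/21)·0.70860 + (5/42)·0.72193 = 0.6596 bits

H(X,Y) = -Σ_{x,y} P(x,y) log₂ P(x,y). Per-cell terms -P(x,y)·log₂P(x,y):
  X=0: 0.27195, 0.00000, 0.00000
  X=1: 0.36895, 0.12839, 0.32308
  X=2: 0.32308, 0.00000, 0.12839
  (cells with P = 0 contribute 0)
Sum of the 9 terms: H(X,Y) = 1.5438 bits

Chain rule check:
  H(X) + H(Y|X) = 0.8843 + 0.6596 = 1.5439 bits
  H(X,Y) = 1.5438 bits
✓ Chain rule verified (Δ = 0.0001 is 4-dp rounding noise: each of the three values was rounded independently).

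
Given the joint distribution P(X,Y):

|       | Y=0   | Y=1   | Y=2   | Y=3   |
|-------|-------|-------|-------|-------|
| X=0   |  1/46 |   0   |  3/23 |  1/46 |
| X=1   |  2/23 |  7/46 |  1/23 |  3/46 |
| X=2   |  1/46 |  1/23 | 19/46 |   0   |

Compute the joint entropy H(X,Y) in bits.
2.6404 bits

H(X,Y) = -Σ_{x,y} P(x,y) log₂ P(x,y). Per-cell terms -P(x,y)·log₂P(x,y):
  X=0: 0.12008, 0.00000, 0.38330, 0.12008
  X=1: 0.30640, 0.41334, 0.19668, 0.25687
  X=2: 0.12008, 0.19668, 0.52689, 0.00000
  (cells with P = 0 contribute 0)
Sum of the 12 terms: H(X,Y) = 2.6404 bits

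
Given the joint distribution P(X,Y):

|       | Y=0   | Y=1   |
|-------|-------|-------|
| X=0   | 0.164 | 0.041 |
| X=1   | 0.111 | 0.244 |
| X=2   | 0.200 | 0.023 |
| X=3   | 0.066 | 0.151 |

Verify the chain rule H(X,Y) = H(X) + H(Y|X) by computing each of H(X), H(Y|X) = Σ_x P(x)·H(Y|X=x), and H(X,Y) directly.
H(X) = 1.9602 bits, H(Y|X) = 0.7653 bits, H(X,Y) = 2.7255 bits

Marginal of X (row sums):
  P(X=0) = 0.164 + 0.041 = 0.205
  P(X=1) = 0.111 + 0.244 = 0.355
  P(X=2) = 0.200 + 0.023 = 0.223
  P(X=3) = 0.066 + 0.151 = 0.217
H(X) = -[0.205·log₂(0.205) + 0.355·log₂(0.355) + 0.223·log₂(0.223) + 0.217·log₂(0.217)]
  = 0.4687 + 0.5304 + 0.4828 + 0.4783 = 1.9602 bits

H(Y|X) = Σ_x P(x)·H(Y|X=x):
  X=0: P(X=0) = 0.205, P(Y|X=0) = (4/5, 1/5) → H(Y|X=0) = 0.7219
  X=1: P(X=1) = 0.355, P(Y|X=1) = (111/355, 244/355) → H(Y|X=1) = 0.8962
  X=2: P(X=2) = 0.223, P(Y|X=2) = (200/223, 23/223) → H(Y|X=2) = 0.4789
  X=3: P(X=3) = 0.217, P(Y|X=3) = (66/217, 151/217) → H(Y|X=3) = 0.8863
H(Y|X) = 0.205·0.7219 + 0.355·0.8962 + 0.223·0.4789 + 0.217·0.8863 = 0.7653 bits

H(X,Y) = -Σ_{x,y} P(x,y) log₂ P(x,y). Per-cell terms -P(x,y)·log₂P(x,y):
  X=0: 0.4278, 0.1889
  X=1: 0.3520, 0.4966
  X=2: 0.4644, 0.1252
  X=3: 0.2588, 0.4118
Sum of the 8 terms: H(X,Y) = 2.7255 bits

Chain rule check:
  H(X) + H(Y|X) = 1.9602 + 0.7653 = 2.7255 bits
  H(X,Y) = 2.7255 bits
✓ Chain rule verified.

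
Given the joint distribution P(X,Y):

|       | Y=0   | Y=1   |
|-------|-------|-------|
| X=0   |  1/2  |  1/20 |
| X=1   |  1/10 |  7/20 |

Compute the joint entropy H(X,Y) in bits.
1.5784 bits

H(X,Y) = -Σ_{x,y} P(x,y) log₂ P(x,y). Per-cell terms -P(x,y)·log₂P(x,y):
  X=0: 0.5000, 0.2161
  X=1: 0.3322, 0.5301
Sum of the 4 terms: H(X,Y) = 1.5784 bits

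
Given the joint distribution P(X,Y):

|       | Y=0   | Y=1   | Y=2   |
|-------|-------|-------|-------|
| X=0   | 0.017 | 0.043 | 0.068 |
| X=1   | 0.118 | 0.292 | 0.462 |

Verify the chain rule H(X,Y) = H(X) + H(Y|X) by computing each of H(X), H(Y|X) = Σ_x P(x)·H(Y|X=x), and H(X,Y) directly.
H(X) = 0.5519 bits, H(Y|X) = 1.4040 bits, H(X,Y) = 1.9559 bits

Marginal of X (row sums):
  P(X=0) = 0.017 + 0.043 + 0.068 = 0.128
  P(X=1) = 0.118 + 0.292 + 0.462 = 0.872
H(X) = -[0.128·log₂(0.128) + 0.872·log₂(0.872)]
  = 0.3796 + 0.1723 = 0.5519 bits

H(Y|X) = Σ_x P(x)·H(Y|X=x):
  X=0: P(X=0) = 0.128, P(Y|X=0) = (17/128, 43/128, 17/32) → H(Y|X=0) = 1.4003
  X=1: P(X=1) = 0.872, P(Y|X=1) = (59/436, 73/218, 231/436) → H(Y|X=1) = 1.4046
H(Y|X) = 0.128·1.4003 + 0.872·1.4046 = 1.4040 bits

H(X,Y) = -Σ_{x,y} P(x,y) log₂ P(x,y). Per-cell terms -P(x,y)·log₂P(x,y):
  X=0: 0.0999, 0.1952, 0.2637
  X=1: 0.3638, 0.5186, 0.5147
Sum of the 6 terms: H(X,Y) = 1.9559 bits

Chain rule check:
  H(X) + H(Y|X) = 0.5519 + 1.4040 = 1.9559 bits
  H(X,Y) = 1.9559 bits
✓ Chain rule verified.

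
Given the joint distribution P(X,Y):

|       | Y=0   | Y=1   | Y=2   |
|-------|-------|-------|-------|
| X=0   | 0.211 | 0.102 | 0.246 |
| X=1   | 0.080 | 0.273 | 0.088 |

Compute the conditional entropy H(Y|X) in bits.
1.4287 bits

H(Y|X) = H(X,Y) - H(X)

H(X,Y) = -Σ_{x,y} P(x,y) log₂ P(x,y). Per-cell terms -P(x,y)·log₂P(x,y):
  X=0: 0.473629, 0.335923, 0.497724
  X=1: 0.291508, 0.511336, 0.308559
Sum of the 6 terms: H(X,Y) = 2.418679 bits

Marginal of X (row sums):
  P(X=0) = 0.211 + 0.102 + 0.246 = 0.559
  P(X=1) = 0.080 + 0.273 + 0.088 = 0.441
H(X) = -[0.559·log₂(0.559) + 0.441·log₂(0.441)]
  = 0.469046 + 0.520887 = 0.989933 bits

H(Y|X) = H(X,Y) - H(X) = 2.418679 - 0.989933 = 1.4287 bits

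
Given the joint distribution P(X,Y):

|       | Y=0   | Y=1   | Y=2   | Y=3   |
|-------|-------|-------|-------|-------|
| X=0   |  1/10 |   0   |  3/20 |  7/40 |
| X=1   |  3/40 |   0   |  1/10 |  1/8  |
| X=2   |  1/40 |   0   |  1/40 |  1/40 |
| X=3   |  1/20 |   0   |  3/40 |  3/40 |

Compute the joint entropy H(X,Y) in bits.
3.3460 bits

H(X,Y) = -Σ_{x,y} P(x,y) log₂ P(x,y). Per-cell terms -P(x,y)·log₂P(x,y):
  X=0: 0.3322, 0.0000, 0.4105, 0.4401
  X=1: 0.2803, 0.0000, 0.3322, 0.3750
  X=2: 0.1330, 0.0000, 0.1330, 0.1330
  X=3: 0.2161, 0.0000, 0.2803, 0.2803
  (cells with P = 0 contribute 0)
Sum of the 16 terms: H(X,Y) = 3.3460 bits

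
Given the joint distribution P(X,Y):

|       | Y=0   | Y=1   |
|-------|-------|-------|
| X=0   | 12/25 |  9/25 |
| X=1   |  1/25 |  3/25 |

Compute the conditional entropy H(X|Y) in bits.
0.5929 bits

H(X|Y) = H(X,Y) - H(Y)

H(X,Y) = -Σ_{x,y} P(x,y) log₂ P(x,y). Per-cell terms -P(x,y)·log₂P(x,y):
  X=0: 0.50827, 0.53062
  X=1: 0.18575, 0.36707
Sum of the 4 terms: H(X,Y) = 1.59171 bits

Marginal of Y (column sums):
  P(Y=0) = 12/25 + 1/25 = 13/25
  P(Y=1) = 9/25 + 3/25 = 12/25
H(Y) = -[(13/25)·log₂(13/25) + (12/25)·log₂(12/25)]
  = 0.49058 + 0.50827 = 0.99885 bits

H(X|Y) = H(X,Y) - H(Y) = 1.59171 - 0.99885 = 0.5929 bits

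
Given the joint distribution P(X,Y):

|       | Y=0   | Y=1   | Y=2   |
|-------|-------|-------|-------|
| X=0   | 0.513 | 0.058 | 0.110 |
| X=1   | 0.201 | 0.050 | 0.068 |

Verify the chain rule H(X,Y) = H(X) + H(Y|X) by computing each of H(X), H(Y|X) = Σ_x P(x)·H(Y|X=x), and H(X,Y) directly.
H(X) = 0.9033 bits, H(Y|X) = 1.1243 bits, H(X,Y) = 2.0276 bits

Marginal of X (row sums):
  P(X=0) = 0.513 + 0.058 + 0.110 = 0.681
  P(X=1) = 0.201 + 0.050 + 0.068 = 0.319
H(X) = -[0.681·log₂(0.681) + 0.319·log₂(0.319)]
  = 0.37746 + 0.52583 = 0.9033 bits

H(Y|X) = Σ_x P(x)·H(Y|X=x):
  X=0: P(X=0) = 0.681, P(Y|X=0) = (171/227, 58/681, 110/681) → H(Y|X=0) = 1.03536
  X=1: P(X=1) = 0.319, P(Y|X=1) = (201/319, 50/319, 68/319) → H(Y|X=1) = 1.31427
H(Y|X) = 0.681·1.03536 + 0.319·1.31427 = 1.1243 bits

H(X,Y) = -Σ_{x,y} P(x,y) log₂ P(x,y). Per-cell terms -P(x,y)·log₂P(x,y):
  X=0: 0.49400, 0.23825, 0.35029
  X=1: 0.46526, 0.21610, 0.26373
Sum of the 6 terms: H(X,Y) = 2.0276 bits

Chain rule check:
  H(X) + H(Y|X) = 0.9033 + 1.1243 = 2.0276 bits
  H(X,Y) = 2.0276 bits
✓ Chain rule verified.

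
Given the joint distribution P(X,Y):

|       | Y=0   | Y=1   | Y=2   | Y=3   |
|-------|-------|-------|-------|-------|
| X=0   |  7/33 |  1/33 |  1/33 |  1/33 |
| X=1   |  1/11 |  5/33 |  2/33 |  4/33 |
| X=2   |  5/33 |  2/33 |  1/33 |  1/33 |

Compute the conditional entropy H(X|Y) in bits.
1.4087 bits

H(X|Y) = H(X,Y) - H(Y)

H(X,Y) = -Σ_{x,y} P(x,y) log₂ P(x,y). Per-cell terms -P(x,y)·log₂P(x,y):
  X=0: 0.4745235, 0.1528604, 0.1528604, 0.1528604
  X=1: 0.3144938, 0.4124949, 0.2451148, 0.3690175
  X=2: 0.4124949, 0.2451148, 0.1528604, 0.1528604
Sum of the 12 terms: H(X,Y) = 3.237556 bits

Marginal of Y (column sums):
  P(Y=0) = 7/33 + 1/11 + 5/33 = 5/11
  P(Y=1) = 1/33 + 5/33 + 2/33 = 8/33
  P(Y=2) = 1/33 + 2/33 + 1/33 = 4/33
  P(Y=3) = 1/33 + 4/33 + 1/33 = 2/11
H(Y) = -[(5/11)·log₂(5/11) + (8/33)·log₂(8/33) + (4/33)·log₂(4/33) + (2/11)·log₂(2/11)]
  = 0.5170471 + 0.4956107 + 0.3690175 + 0.4471694 = 1.828845 bits

H(X|Y) = H(X,Y) - H(Y) = 3.237556 - 1.828845 = 1.4087 bits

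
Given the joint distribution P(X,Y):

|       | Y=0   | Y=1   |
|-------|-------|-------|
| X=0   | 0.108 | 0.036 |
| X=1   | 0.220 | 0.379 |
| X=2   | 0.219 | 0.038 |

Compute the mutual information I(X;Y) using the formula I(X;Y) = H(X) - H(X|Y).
0.1533 bits

I(X;Y) = H(X) - H(X|Y)

Marginal of X (row sums):
  P(X=0) = 0.108 + 0.036 = 0.144
  P(X=1) = 0.220 + 0.379 = 0.599
  P(X=2) = 0.219 + 0.038 = 0.257
H(X) = -[0.144·log₂(0.144) + 0.599·log₂(0.599) + 0.257·log₂(0.257)]
  = 0.402604 + 0.442884 + 0.503761 = 1.34925 bits

Marginal of Y (column sums):
  P(Y=0) = 0.108 + 0.220 + 0.219 = 0.547
  P(Y=1) = 0.036 + 0.379 + 0.038 = 0.453
H(X|Y) = Σ_y P(y)·H(X|Y=y):
  Y=0: P(Y=0) = 0.547, P(X|Y=0) = (108/547, 220/547, 219/547) → H(X|Y=0) = 1.519336
  Y=1: P(Y=1) = 0.453, P(X|Y=1) = (12/151, 379/453, 38/453) → H(X|Y=1) = 0.805546
H(X|Y) = 0.547·1.519336 + 0.453·0.805546 = 1.19599 bits

I(X;Y) = H(X) - H(X|Y) = 1.34925 - 1.19599 = 0.1533 bits

Cross-check via I(X;Y) = H(X) + H(Y) - H(X,Y): computing H(Y) from the column sums and H(X,Y) from the 6 cells in the same way gives H(Y) = 0.99362 bits and H(X,Y) = 2.18961 bits, so
I(X;Y) = 1.34925 + 0.99362 - 2.18961 = 0.1533 bits ✓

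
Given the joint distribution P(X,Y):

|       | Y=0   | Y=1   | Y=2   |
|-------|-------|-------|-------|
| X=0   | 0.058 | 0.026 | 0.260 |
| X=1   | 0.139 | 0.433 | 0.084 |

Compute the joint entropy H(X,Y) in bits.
2.0992 bits

H(X,Y) = -Σ_{x,y} P(x,y) log₂ P(x,y). Per-cell terms -P(x,y)·log₂P(x,y):
  X=0: 0.23825, 0.13690, 0.50529
  X=1: 0.39571, 0.52287, 0.30017
Sum of the 6 terms: H(X,Y) = 2.0992 bits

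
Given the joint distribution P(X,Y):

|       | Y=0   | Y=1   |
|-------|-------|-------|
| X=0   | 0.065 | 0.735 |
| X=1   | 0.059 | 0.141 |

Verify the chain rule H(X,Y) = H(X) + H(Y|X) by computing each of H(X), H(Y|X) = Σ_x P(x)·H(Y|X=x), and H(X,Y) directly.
H(X) = 0.7219 bits, H(Y|X) = 0.5003 bits, H(X,Y) = 1.2222 bits

Marginal of X (row sums):
  P(X=0) = 0.065 + 0.735 = 0.800
  P(X=1) = 0.059 + 0.141 = 0.200
H(X) = -[0.800·log₂(0.800) + 0.200·log₂(0.200)]
  = 0.2575 + 0.4644 = 0.7219 bits

H(Y|X) = Σ_x P(x)·H(Y|X=x):
  X=0: P(X=0) = 0.800, P(Y|X=0) = (13/160, 147/160) → H(Y|X=0) = 0.4066
  X=1: P(X=1) = 0.200, P(Y|X=1) = (59/200, 141/200) → H(Y|X=1) = 0.8751
H(Y|X) = 0.800·0.4066 + 0.200·0.8751 = 0.5003 bits

H(X,Y) = -Σ_{x,y} P(x,y) log₂ P(x,y). Per-cell terms -P(x,y)·log₂P(x,y):
  X=0: 0.2563, 0.3265
  X=1: 0.2409, 0.3985
Sum of the 4 terms: H(X,Y) = 1.2222 bits

Chain rule check:
  H(X) + H(Y|X) = 0.7219 + 0.5003 = 1.2222 bits
  H(X,Y) = 1.2222 bits
✓ Chain rule verified.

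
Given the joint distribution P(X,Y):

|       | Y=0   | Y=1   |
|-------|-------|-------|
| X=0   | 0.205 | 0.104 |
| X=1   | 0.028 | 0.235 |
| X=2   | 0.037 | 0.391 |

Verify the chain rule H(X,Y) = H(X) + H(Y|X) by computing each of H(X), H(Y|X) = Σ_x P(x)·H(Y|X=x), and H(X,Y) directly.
H(X) = 1.5543 bits, H(Y|X) = 0.5951 bits, H(X,Y) = 2.1494 bits

Marginal of X (row sums):
  P(X=0) = 0.205 + 0.104 = 0.309
  P(X=1) = 0.028 + 0.235 = 0.263
  P(X=2) = 0.037 + 0.391 = 0.428
H(X) = -[0.309·log₂(0.309) + 0.263·log₂(0.263) + 0.428·log₂(0.428)]
  = 0.5235 + 0.5068 + 0.5240 = 1.5543 bits

H(Y|X) = Σ_x P(x)·H(Y|X=x):
  X=0: P(X=0) = 0.309, P(Y|X=0) = (205/309, 104/309) → H(Y|X=0) = 0.9215
  X=1: P(X=1) = 0.263, P(Y|X=1) = (28/263, 235/263) → H(Y|X=1) = 0.4892
  X=2: P(X=2) = 0.428, P(Y|X=2) = (37/428, 391/428) → H(Y|X=2) = 0.4245
H(Y|X) = 0.309·0.9215 + 0.263·0.4892 + 0.428·0.4245 = 0.5951 bits

H(X,Y) = -Σ_{x,y} P(x,y) log₂ P(x,y). Per-cell terms -P(x,y)·log₂P(x,y):
  X=0: 0.4687, 0.3396
  X=1: 0.1444, 0.4910
  X=2: 0.1760, 0.5297
Sum of the 6 terms: H(X,Y) = 2.1494 bits

Chain rule check:
  H(X) + H(Y|X) = 1.5543 + 0.5951 = 2.1494 bits
  H(X,Y) = 2.1494 bits
✓ Chain rule verified.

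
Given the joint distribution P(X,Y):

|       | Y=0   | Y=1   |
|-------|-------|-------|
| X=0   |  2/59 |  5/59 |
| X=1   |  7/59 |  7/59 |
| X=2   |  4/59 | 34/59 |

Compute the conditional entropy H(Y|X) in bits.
0.6524 bits

H(Y|X) = H(X,Y) - H(X)

H(X,Y) = -Σ_{x,y} P(x,y) log₂ P(x,y). Per-cell terms -P(x,y)·log₂P(x,y):
  X=0: 0.1655, 0.3018
  X=1: 0.3649, 0.3649
  X=2: 0.2632, 0.4582
Sum of the 6 terms: H(X,Y) = 1.9185 bits

Marginal of X (row sums):
  P(X=0) = 2/59 + 5/59 = 7/59
  P(X=1) = 7/59 + 7/59 = 14/59
  P(X=2) = 4/59 + 34/59 = 38/59
H(X) = -[(7/59)·log₂(7/59) + (14/59)·log₂(14/59) + (38/59)·log₂(38/59)]
  = 0.3649 + 0.4924 + 0.4088 = 1.2661 bits

H(Y|X) = H(X,Y) - H(X) = 1.9185 - 1.2661 = 0.6524 bits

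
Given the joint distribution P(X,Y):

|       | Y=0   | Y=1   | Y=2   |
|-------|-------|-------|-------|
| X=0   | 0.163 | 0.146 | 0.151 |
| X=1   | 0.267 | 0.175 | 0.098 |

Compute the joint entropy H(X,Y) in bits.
2.5208 bits

H(X,Y) = -Σ_{x,y} P(x,y) log₂ P(x,y). Per-cell terms -P(x,y)·log₂P(x,y):
  X=0: 0.42658, 0.40529, 0.41183
  X=1: 0.50866, 0.44005, 0.32841
Sum of the 6 terms: H(X,Y) = 2.5208 bits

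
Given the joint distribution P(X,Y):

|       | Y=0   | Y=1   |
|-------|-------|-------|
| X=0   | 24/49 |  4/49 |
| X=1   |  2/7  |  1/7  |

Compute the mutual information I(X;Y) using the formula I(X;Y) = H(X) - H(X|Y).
0.0366 bits

I(X;Y) = H(X) - H(X|Y)

Marginal of X (row sums):
  P(X=0) = 24/49 + 4/49 = 4/7
  P(X=1) = 2/7 + 1/7 = 3/7
H(X) = -[(4/7)·log₂(4/7) + (3/7)·log₂(3/7)]
  = 0.4613 + 0.5239 = 0.9852 bits

Marginal of Y (column sums):
  P(Y=0) = 24/49 + 2/7 = 38/49
  P(Y=1) = 4/49 + 1/7 = 11/49
H(X|Y) = Σ_y P(y)·H(X|Y=y):
  Y=0: P(Y=0) = 38/49, P(X|Y=0) = (12/19, 7/19) → H(X|Y=0) = 0.9495
  Y=1: P(Y=1) = 11/49, P(X|Y=1) = (4/11, 7/11) → H(X|Y=1) = 0.9457
H(X|Y) = (38/49)·0.9495 + (11/49)·0.9457 = 0.9486 bits

I(X;Y) = H(X) - H(X|Y) = 0.9852 - 0.9486 = 0.0366 bits

Cross-check via I(X;Y) = H(X) + H(Y) - H(X,Y): computing H(Y) from the column sums and H(X,Y) from the 4 cells in the same way gives H(Y) = 0.7683 bits and H(X,Y) = 1.7169 bits, so
I(X;Y) = 0.9852 + 0.7683 - 1.7169 = 0.0366 bits ✓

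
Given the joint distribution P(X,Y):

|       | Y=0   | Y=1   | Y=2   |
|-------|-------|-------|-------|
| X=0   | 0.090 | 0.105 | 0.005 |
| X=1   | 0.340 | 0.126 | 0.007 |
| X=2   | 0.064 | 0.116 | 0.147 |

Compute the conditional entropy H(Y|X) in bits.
1.1665 bits

H(Y|X) = H(X,Y) - H(X)

H(X,Y) = -Σ_{x,y} P(x,y) log₂ P(x,y). Per-cell terms -P(x,y)·log₂P(x,y):
  X=0: 0.3127, 0.3414, 0.0382
  X=1: 0.5292, 0.3766, 0.0501
  X=2: 0.2538, 0.3605, 0.4066
Sum of the 9 terms: H(X,Y) = 2.6691 bits

Marginal of X (row sums):
  P(X=0) = 0.090 + 0.105 + 0.005 = 0.200
  P(X=1) = 0.340 + 0.126 + 0.007 = 0.473
  P(X=2) = 0.064 + 0.116 + 0.147 = 0.327
H(X) = -[0.200·log₂(0.200) + 0.473·log₂(0.473) + 0.327·log₂(0.327)]
  = 0.4644 + 0.5109 + 0.5273 = 1.5026 bits

H(Y|X) = H(X,Y) - H(X) = 2.6691 - 1.5026 = 1.1665 bits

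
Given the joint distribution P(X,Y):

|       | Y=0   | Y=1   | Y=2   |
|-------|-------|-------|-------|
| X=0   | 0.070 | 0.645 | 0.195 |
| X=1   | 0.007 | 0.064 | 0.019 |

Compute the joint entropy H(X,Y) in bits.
1.5491 bits

H(X,Y) = -Σ_{x,y} P(x,y) log₂ P(x,y). Per-cell terms -P(x,y)·log₂P(x,y):
  X=0: 0.26856, 0.40805, 0.45990
  X=1: 0.05011, 0.25381, 0.10864
Sum of the 6 terms: H(X,Y) = 1.5491 bits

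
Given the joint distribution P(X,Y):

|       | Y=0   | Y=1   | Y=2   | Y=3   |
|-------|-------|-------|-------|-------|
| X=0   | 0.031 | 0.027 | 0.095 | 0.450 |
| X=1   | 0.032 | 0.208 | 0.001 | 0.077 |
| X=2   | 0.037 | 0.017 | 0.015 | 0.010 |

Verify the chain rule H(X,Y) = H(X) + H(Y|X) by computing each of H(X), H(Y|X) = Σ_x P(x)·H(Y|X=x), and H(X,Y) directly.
H(X) = 1.2550 bits, H(Y|X) = 1.2402 bits, H(X,Y) = 2.4952 bits

Marginal of X (row sums):
  P(X=0) = 0.031 + 0.027 + 0.095 + 0.450 = 0.603
  P(X=1) = 0.032 + 0.208 + 0.001 + 0.077 = 0.318
  P(X=2) = 0.037 + 0.017 + 0.015 + 0.010 = 0.079
H(X) = -[0.603·log₂(0.603) + 0.318·log₂(0.318) + 0.079·log₂(0.079)]
  = 0.4401 + 0.5256 + 0.2893 = 1.2550 bits

H(Y|X) = Σ_x P(x)·H(Y|X=x):
  X=0: P(X=0) = 0.603, P(Y|X=0) = (31/603, 3/67, 95/603, 50/67) → H(Y|X=0) = 1.1559
  X=1: P(X=1) = 0.318, P(Y|X=1) = (16/159, 104/159, 1/318, 77/318) → H(Y|X=1) = 1.2555
  X=2: P(X=2) = 0.079, P(Y|X=2) = (37/79, 17/79, 15/79, 10/79) → H(Y|X=2) = 1.8220
H(Y|X) = 0.603·1.1559 + 0.318·1.2555 + 0.079·1.8220 = 1.2402 bits

H(X,Y) = -Σ_{x,y} P(x,y) log₂ P(x,y). Per-cell terms -P(x,y)·log₂P(x,y):
  X=0: 0.1554, 0.1407, 0.3226, 0.5184
  X=1: 0.1589, 0.4712, 0.0100, 0.2848
  X=2: 0.1760, 0.0999, 0.0909, 0.0664
Sum of the 12 terms: H(X,Y) = 2.4952 bits

Chain rule check:
  H(X) + H(Y|X) = 1.2550 + 1.2402 = 2.4952 bits
  H(X,Y) = 2.4952 bits
✓ Chain rule verified.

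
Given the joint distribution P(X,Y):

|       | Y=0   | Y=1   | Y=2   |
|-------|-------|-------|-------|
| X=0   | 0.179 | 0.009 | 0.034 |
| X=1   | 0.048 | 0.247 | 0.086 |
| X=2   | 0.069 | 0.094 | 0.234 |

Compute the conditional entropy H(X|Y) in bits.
1.1811 bits

H(X|Y) = H(X,Y) - H(Y)

H(X,Y) = -Σ_{x,y} P(x,y) log₂ P(x,y). Per-cell terms -P(x,y)·log₂P(x,y):
  X=0: 0.44427, 0.06116, 0.16586
  X=1: 0.21028, 0.49830, 0.30440
  X=2: 0.26615, 0.32065, 0.49033
Sum of the 9 terms: H(X,Y) = 2.7614 bits

Marginal of Y (column sums):
  P(Y=0) = 0.179 + 0.048 + 0.069 = 0.296
  P(Y=1) = 0.009 + 0.247 + 0.094 = 0.350
  P(Y=2) = 0.034 + 0.086 + 0.234 = 0.354
H(Y) = -[0.296·log₂(0.296) + 0.350·log₂(0.350) + 0.354·log₂(0.354)]
  = 0.51987 + 0.53010 + 0.53036 = 1.5803 bits

H(X|Y) = H(X,Y) - H(Y) = 2.7614 - 1.5803 = 1.1811 bits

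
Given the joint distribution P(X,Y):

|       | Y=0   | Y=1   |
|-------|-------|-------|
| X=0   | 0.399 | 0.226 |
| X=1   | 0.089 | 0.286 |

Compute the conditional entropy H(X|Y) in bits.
0.8413 bits

H(X|Y) = H(X,Y) - H(Y)

H(X,Y) = -Σ_{x,y} P(x,y) log₂ P(x,y). Per-cell terms -P(x,y)·log₂P(x,y):
  X=0: 0.5289, 0.4849
  X=1: 0.3106, 0.5165
Sum of the 4 terms: H(X,Y) = 1.8409 bits

Marginal of Y (column sums):
  P(Y=0) = 0.399 + 0.089 = 0.488
  P(Y=1) = 0.226 + 0.286 = 0.512
H(Y) = -[0.488·log₂(0.488) + 0.512·log₂(0.512)]
  = 0.5051 + 0.4945 = 0.9996 bits

H(X|Y) = H(X,Y) - H(Y) = 1.8409 - 0.9996 = 0.8413 bits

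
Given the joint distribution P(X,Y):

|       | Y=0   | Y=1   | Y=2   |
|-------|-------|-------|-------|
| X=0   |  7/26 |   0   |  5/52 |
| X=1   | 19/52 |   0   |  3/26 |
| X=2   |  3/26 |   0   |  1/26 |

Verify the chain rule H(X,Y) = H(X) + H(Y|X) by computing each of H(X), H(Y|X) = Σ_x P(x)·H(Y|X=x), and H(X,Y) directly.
H(X) = 1.4542 bits, H(Y|X) = 0.8109 bits, H(X,Y) = 2.2650 bits

Marginal of X (row sums):
  P(X=0) = 7/26 + 0 + 5/52 = 19/52
  P(X=1) = 19/52 + 0 + 3/26 = 25/52
  P(X=2) = 3/26 + 0 + 1/26 = 2/13
H(X) = -[(19/52)·log₂(19/52) + (25/52)·log₂(25/52) + (2/13)·log₂(2/13)]
  = 0.530726 + 0.507973 + 0.415452 = 1.4542 bits

H(Y|X) = Σ_x P(x)·H(Y|X=x):
  X=0: P(X=0) = 19/52, P(Y|X=0) = (14/19, 0, 5/19) → H(Y|X=0) = 0.831474
  X=1: P(X=1) = 25/52, P(Y|X=1) = (19/25, 0, 6/25) → H(Y|X=1) = 0.795040
  X=2: P(X=2) = 2/13, P(Y|X=2) = (3/4, 0, 1/4) → H(Y|X=2) = 0.811278
H(Y|X) = (19/52)·0.831474 + (25/52)·0.795040 + (2/13)·0.811278 = 0.8109 bits

H(X,Y) = -Σ_{x,y} P(x,y) log₂ P(x,y). Per-cell terms -P(x,y)·log₂P(x,y):
  X=0: 0.509677, 0.000000, 0.324857
  X=1: 0.530726, 0.000000, 0.359478
  X=2: 0.359478, 0.000000, 0.180786
  (cells with P = 0 contribute 0)
Sum of the 9 terms: H(X,Y) = 2.2650 bits

Chain rule check:
  H(X) + H(Y|X) = 1.4542 + 0.8109 = 2.2651 bits
  H(X,Y) = 2.2650 bits
✓ Chain rule verified (Δ = 0.0001 is 4-dp rounding noise: each of the three values was rounded independently).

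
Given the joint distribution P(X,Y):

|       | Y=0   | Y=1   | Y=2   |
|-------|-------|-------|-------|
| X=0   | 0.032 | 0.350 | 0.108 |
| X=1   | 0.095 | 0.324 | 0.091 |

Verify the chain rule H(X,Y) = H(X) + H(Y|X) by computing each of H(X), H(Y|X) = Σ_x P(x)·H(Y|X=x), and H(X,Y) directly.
H(X) = 0.9997 bits, H(Y|X) = 1.2002 bits, H(X,Y) = 2.1999 bits

Marginal of X (row sums):
  P(X=0) = 0.032 + 0.350 + 0.108 = 0.490
  P(X=1) = 0.095 + 0.324 + 0.091 = 0.510
H(X) = -[0.490·log₂(0.490) + 0.510·log₂(0.510)]
  = 0.5043 + 0.4954 = 0.9997 bits

H(Y|X) = Σ_x P(x)·H(Y|X=x):
  X=0: P(X=0) = 0.490, P(Y|X=0) = (16/245, 5/7, 54/245) → H(Y|X=0) = 1.0847
  X=1: P(X=1) = 0.510, P(Y|X=1) = (19/102, 54/85, 91/510) → H(Y|X=1) = 1.3111
H(Y|X) = 0.490·1.0847 + 0.510·1.3111 = 1.2002 bits

H(X,Y) = -Σ_{x,y} P(x,y) log₂ P(x,y). Per-cell terms -P(x,y)·log₂P(x,y):
  X=0: 0.1589, 0.5301, 0.3468
  X=1: 0.3226, 0.5268, 0.3147
Sum of the 6 terms: H(X,Y) = 2.1999 bits

Chain rule check:
  H(X) + H(Y|X) = 0.9997 + 1.2002 = 2.1999 bits
  H(X,Y) = 2.1999 bits
✓ Chain rule verified.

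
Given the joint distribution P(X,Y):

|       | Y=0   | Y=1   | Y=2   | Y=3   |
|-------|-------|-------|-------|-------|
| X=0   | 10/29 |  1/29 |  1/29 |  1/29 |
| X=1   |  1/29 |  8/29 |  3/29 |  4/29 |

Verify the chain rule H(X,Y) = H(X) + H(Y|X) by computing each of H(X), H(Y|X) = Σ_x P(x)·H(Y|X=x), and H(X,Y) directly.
H(X) = 0.9923 bits, H(Y|X) = 1.4528 bits, H(X,Y) = 2.4451 bits

Marginal of X (row sums):
  P(X=0) = 10/29 + 1/29 + 1/29 + 1/29 = 13/29
  P(X=1) = 1/29 + 8/29 + 3/29 + 4/29 = 16/29
H(X) = -[(13/29)·log₂(13/29) + (16/29)·log₂(16/29)]
  = 0.51890 + 0.47337 = 0.9923 bits

H(Y|X) = Σ_x P(x)·H(Y|X=x):
  X=0: P(X=0) = 13/29, P(Y|X=0) = (10/13, 1/13, 1/13, 1/13) → H(Y|X=0) = 1.14511
  X=1: P(X=1) = 16/29, P(Y|X=1) = (1/16, 1/2, 3/16, 1/4) → H(Y|X=1) = 1.70282
H(Y|X) = (13/29)·1.14511 + (16/29)·1.70282 = 1.4528 bits

H(X,Y) = -Σ_{x,y} P(x,y) log₂ P(x,y). Per-cell terms -P(x,y)·log₂P(x,y):
  X=0: 0.52967, 0.16752, 0.16752, 0.16752
  X=1: 0.16752, 0.51255, 0.33859, 0.39420
Sum of the 8 terms: H(X,Y) = 2.4451 bits

Chain rule check:
  H(X) + H(Y|X) = 0.9923 + 1.4528 = 2.4451 bits
  H(X,Y) = 2.4451 bits
✓ Chain rule verified.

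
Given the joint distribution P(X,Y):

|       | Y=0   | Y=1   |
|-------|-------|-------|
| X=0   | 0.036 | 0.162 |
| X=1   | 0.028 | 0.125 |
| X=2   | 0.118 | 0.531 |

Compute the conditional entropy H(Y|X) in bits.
0.6844 bits

H(Y|X) = H(X,Y) - H(X)

H(X,Y) = -Σ_{x,y} P(x,y) log₂ P(x,y). Per-cell terms -P(x,y)·log₂P(x,y):
  X=0: 0.1727, 0.4254
  X=1: 0.1444, 0.3750
  X=2: 0.3638, 0.4849
Sum of the 6 terms: H(X,Y) = 1.9662 bits

Marginal of X (row sums):
  P(X=0) = 0.036 + 0.162 = 0.198
  P(X=1) = 0.028 + 0.125 = 0.153
  P(X=2) = 0.118 + 0.531 = 0.649
H(X) = -[0.198·log₂(0.198) + 0.153·log₂(0.153) + 0.649·log₂(0.649)]
  = 0.4626 + 0.4144 + 0.4048 = 1.2818 bits

H(Y|X) = H(X,Y) - H(X) = 1.9662 - 1.2818 = 0.6844 bits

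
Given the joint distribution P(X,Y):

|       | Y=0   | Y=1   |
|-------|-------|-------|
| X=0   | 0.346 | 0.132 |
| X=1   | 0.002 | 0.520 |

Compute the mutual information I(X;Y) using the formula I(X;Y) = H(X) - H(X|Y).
0.5070 bits

I(X;Y) = H(X) - H(X|Y)

Marginal of X (row sums):
  P(X=0) = 0.346 + 0.132 = 0.478
  P(X=1) = 0.002 + 0.520 = 0.522
H(X) = -[0.478·log₂(0.478) + 0.522·log₂(0.522)]
  = 0.5090 + 0.4896 = 0.9986 bits

Marginal of Y (column sums):
  P(Y=0) = 0.346 + 0.002 = 0.348
  P(Y=1) = 0.132 + 0.520 = 0.652
H(X|Y) = Σ_y P(y)·H(X|Y=y):
  Y=0: P(Y=0) = 0.348, P(X|Y=0) = (173/174, 1/174) → H(X|Y=0) = 0.0510
  Y=1: P(Y=1) = 0.652, P(X|Y=1) = (33/163, 130/163) → H(X|Y=1) = 0.7268
H(X|Y) = 0.348·0.0510 + 0.652·0.7268 = 0.4916 bits

I(X;Y) = H(X) - H(X|Y) = 0.9986 - 0.4916 = 0.5070 bits

Cross-check via I(X;Y) = H(X) + H(Y) - H(X,Y): computing H(Y) from the column sums and H(X,Y) from the 4 cells in the same way gives H(Y) = 0.9323 bits and H(X,Y) = 1.4239 bits, so
I(X;Y) = 0.9986 + 0.9323 - 1.4239 = 0.5070 bits ✓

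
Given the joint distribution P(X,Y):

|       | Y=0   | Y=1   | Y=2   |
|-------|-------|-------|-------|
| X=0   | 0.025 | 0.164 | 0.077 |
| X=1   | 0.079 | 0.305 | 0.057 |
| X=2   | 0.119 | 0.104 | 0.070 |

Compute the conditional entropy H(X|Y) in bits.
1.4556 bits

H(X|Y) = H(X,Y) - H(Y)

H(X,Y) = -Σ_{x,y} P(x,y) log₂ P(x,y). Per-cell terms -P(x,y)·log₂P(x,y):
  X=0: 0.13305, 0.42775, 0.28482
  X=1: 0.28930, 0.52250, 0.23557
  X=2: 0.36545, 0.33960, 0.26856
Sum of the 9 terms: H(X,Y) = 2.8666 bits

Marginal of Y (column sums):
  P(Y=0) = 0.025 + 0.079 + 0.119 = 0.223
  P(Y=1) = 0.164 + 0.305 + 0.104 = 0.573
  P(Y=2) = 0.077 + 0.057 + 0.070 = 0.204
H(Y) = -[0.223·log₂(0.223) + 0.573·log₂(0.573) + 0.204·log₂(0.204)]
  = 0.48277 + 0.46034 + 0.46785 = 1.4110 bits

H(X|Y) = H(X,Y) - H(Y) = 2.8666 - 1.4110 = 1.4556 bits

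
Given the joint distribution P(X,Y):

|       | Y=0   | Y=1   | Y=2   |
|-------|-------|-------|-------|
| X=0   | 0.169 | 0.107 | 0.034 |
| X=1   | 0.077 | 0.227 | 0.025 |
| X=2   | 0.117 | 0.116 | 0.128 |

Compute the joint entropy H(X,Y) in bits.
2.9501 bits

H(X,Y) = -Σ_{x,y} P(x,y) log₂ P(x,y). Per-cell terms -P(x,y)·log₂P(x,y):
  X=0: 0.4335, 0.3450, 0.1659
  X=1: 0.2848, 0.4856, 0.1330
  X=2: 0.3622, 0.3605, 0.3796
Sum of the 9 terms: H(X,Y) = 2.9501 bits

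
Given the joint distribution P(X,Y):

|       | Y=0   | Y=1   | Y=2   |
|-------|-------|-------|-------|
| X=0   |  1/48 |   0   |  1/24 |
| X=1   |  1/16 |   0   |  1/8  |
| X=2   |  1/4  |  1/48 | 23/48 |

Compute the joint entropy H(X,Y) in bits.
2.0573 bits

H(X,Y) = -Σ_{x,y} P(x,y) log₂ P(x,y). Per-cell terms -P(x,y)·log₂P(x,y):
  X=0: 0.11635, 0.00000, 0.19104
  X=1: 0.25000, 0.00000, 0.37500
  X=2: 0.50000, 0.11635, 0.50859
  (cells with P = 0 contribute 0)
Sum of the 9 terms: H(X,Y) = 2.0573 bits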